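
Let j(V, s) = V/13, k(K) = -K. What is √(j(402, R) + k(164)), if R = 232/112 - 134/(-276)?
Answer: I*√22490/13 ≈ 11.536*I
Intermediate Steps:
R = 1235/483 (R = 232*(1/112) - 134*(-1/276) = 29/14 + 67/138 = 1235/483 ≈ 2.5569)
j(V, s) = V/13
√(j(402, R) + k(164)) = √((1/13)*402 - 1*164) = √(402/13 - 164) = √(-1730/13) = I*√22490/13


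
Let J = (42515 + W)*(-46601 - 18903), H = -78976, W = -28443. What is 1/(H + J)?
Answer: -1/921851264 ≈ -1.0848e-9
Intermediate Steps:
J = -921772288 (J = (42515 - 28443)*(-46601 - 18903) = 14072*(-65504) = -921772288)
1/(H + J) = 1/(-78976 - 921772288) = 1/(-921851264) = -1/921851264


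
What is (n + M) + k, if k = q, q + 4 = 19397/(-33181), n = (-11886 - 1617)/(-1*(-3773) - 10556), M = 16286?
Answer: 174516802718/10717463 ≈ 16283.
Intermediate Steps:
n = 643/323 (n = -13503/(3773 - 10556) = -13503/(-6783) = -13503*(-1/6783) = 643/323 ≈ 1.9907)
q = -152121/33181 (q = -4 + 19397/(-33181) = -4 + 19397*(-1/33181) = -4 - 19397/33181 = -152121/33181 ≈ -4.5846)
k = -152121/33181 ≈ -4.5846
(n + M) + k = (643/323 + 16286) - 152121/33181 = 5261021/323 - 152121/33181 = 174516802718/10717463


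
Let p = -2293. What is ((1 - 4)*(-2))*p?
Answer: -13758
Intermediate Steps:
((1 - 4)*(-2))*p = ((1 - 4)*(-2))*(-2293) = -3*(-2)*(-2293) = 6*(-2293) = -13758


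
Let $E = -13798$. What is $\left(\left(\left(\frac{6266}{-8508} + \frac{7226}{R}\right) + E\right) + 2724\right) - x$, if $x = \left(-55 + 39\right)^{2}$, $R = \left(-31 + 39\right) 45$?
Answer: $- \frac{1443466973}{127620} \approx -11311.0$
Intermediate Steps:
$R = 360$ ($R = 8 \cdot 45 = 360$)
$x = 256$ ($x = \left(-16\right)^{2} = 256$)
$\left(\left(\left(\frac{6266}{-8508} + \frac{7226}{R}\right) + E\right) + 2724\right) - x = \left(\left(\left(\frac{6266}{-8508} + \frac{7226}{360}\right) - 13798\right) + 2724\right) - 256 = \left(\left(\left(6266 \left(- \frac{1}{8508}\right) + 7226 \cdot \frac{1}{360}\right) - 13798\right) + 2724\right) - 256 = \left(\left(\left(- \frac{3133}{4254} + \frac{3613}{180}\right) - 13798\right) + 2724\right) - 256 = \left(\left(\frac{2467627}{127620} - 13798\right) + 2724\right) - 256 = \left(- \frac{1758433133}{127620} + 2724\right) - 256 = - \frac{1410796253}{127620} - 256 = - \frac{1443466973}{127620}$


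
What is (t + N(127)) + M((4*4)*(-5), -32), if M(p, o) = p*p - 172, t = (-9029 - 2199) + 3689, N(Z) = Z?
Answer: -1184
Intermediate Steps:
t = -7539 (t = -11228 + 3689 = -7539)
M(p, o) = -172 + p**2 (M(p, o) = p**2 - 172 = -172 + p**2)
(t + N(127)) + M((4*4)*(-5), -32) = (-7539 + 127) + (-172 + ((4*4)*(-5))**2) = -7412 + (-172 + (16*(-5))**2) = -7412 + (-172 + (-80)**2) = -7412 + (-172 + 6400) = -7412 + 6228 = -1184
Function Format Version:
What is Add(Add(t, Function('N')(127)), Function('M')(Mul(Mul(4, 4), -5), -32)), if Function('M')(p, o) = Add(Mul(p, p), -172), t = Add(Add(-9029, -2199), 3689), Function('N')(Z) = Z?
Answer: -1184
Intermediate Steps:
t = -7539 (t = Add(-11228, 3689) = -7539)
Function('M')(p, o) = Add(-172, Pow(p, 2)) (Function('M')(p, o) = Add(Pow(p, 2), -172) = Add(-172, Pow(p, 2)))
Add(Add(t, Function('N')(127)), Function('M')(Mul(Mul(4, 4), -5), -32)) = Add(Add(-7539, 127), Add(-172, Pow(Mul(Mul(4, 4), -5), 2))) = Add(-7412, Add(-172, Pow(Mul(16, -5), 2))) = Add(-7412, Add(-172, Pow(-80, 2))) = Add(-7412, Add(-172, 6400)) = Add(-7412, 6228) = -1184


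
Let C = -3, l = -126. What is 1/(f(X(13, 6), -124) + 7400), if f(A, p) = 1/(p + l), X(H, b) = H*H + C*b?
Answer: 250/1849999 ≈ 0.00013514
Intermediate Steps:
X(H, b) = H**2 - 3*b (X(H, b) = H*H - 3*b = H**2 - 3*b)
f(A, p) = 1/(-126 + p) (f(A, p) = 1/(p - 126) = 1/(-126 + p))
1/(f(X(13, 6), -124) + 7400) = 1/(1/(-126 - 124) + 7400) = 1/(1/(-250) + 7400) = 1/(-1/250 + 7400) = 1/(1849999/250) = 250/1849999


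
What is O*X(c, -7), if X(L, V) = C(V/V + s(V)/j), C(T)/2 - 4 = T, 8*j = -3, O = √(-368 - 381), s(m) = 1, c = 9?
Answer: 14*I*√749/3 ≈ 127.72*I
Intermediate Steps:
O = I*√749 (O = √(-749) = I*√749 ≈ 27.368*I)
j = -3/8 (j = (⅛)*(-3) = -3/8 ≈ -0.37500)
C(T) = 8 + 2*T
X(L, V) = 14/3 (X(L, V) = 8 + 2*(V/V + 1/(-3/8)) = 8 + 2*(1 + 1*(-8/3)) = 8 + 2*(1 - 8/3) = 8 + 2*(-5/3) = 8 - 10/3 = 14/3)
O*X(c, -7) = (I*√749)*(14/3) = 14*I*√749/3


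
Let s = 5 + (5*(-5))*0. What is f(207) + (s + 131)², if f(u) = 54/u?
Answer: 425414/23 ≈ 18496.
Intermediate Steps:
s = 5 (s = 5 - 25*0 = 5 + 0 = 5)
f(207) + (s + 131)² = 54/207 + (5 + 131)² = 54*(1/207) + 136² = 6/23 + 18496 = 425414/23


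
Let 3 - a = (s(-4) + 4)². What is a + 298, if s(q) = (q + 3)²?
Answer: 276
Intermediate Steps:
s(q) = (3 + q)²
a = -22 (a = 3 - ((3 - 4)² + 4)² = 3 - ((-1)² + 4)² = 3 - (1 + 4)² = 3 - 1*5² = 3 - 1*25 = 3 - 25 = -22)
a + 298 = -22 + 298 = 276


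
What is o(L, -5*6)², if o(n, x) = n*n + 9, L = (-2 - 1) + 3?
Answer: 81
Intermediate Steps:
L = 0 (L = -3 + 3 = 0)
o(n, x) = 9 + n² (o(n, x) = n² + 9 = 9 + n²)
o(L, -5*6)² = (9 + 0²)² = (9 + 0)² = 9² = 81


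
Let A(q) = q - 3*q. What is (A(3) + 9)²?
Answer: 9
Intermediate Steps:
A(q) = -2*q
(A(3) + 9)² = (-2*3 + 9)² = (-6 + 9)² = 3² = 9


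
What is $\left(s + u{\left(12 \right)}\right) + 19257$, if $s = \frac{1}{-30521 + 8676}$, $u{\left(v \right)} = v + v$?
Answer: $\frac{421193444}{21845} \approx 19281.0$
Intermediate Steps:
$u{\left(v \right)} = 2 v$
$s = - \frac{1}{21845}$ ($s = \frac{1}{-21845} = - \frac{1}{21845} \approx -4.5777 \cdot 10^{-5}$)
$\left(s + u{\left(12 \right)}\right) + 19257 = \left(- \frac{1}{21845} + 2 \cdot 12\right) + 19257 = \left(- \frac{1}{21845} + 24\right) + 19257 = \frac{524279}{21845} + 19257 = \frac{421193444}{21845}$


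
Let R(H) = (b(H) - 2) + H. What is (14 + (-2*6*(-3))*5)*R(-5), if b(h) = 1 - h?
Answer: -194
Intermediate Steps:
R(H) = -1 (R(H) = ((1 - H) - 2) + H = (-1 - H) + H = -1)
(14 + (-2*6*(-3))*5)*R(-5) = (14 + (-2*6*(-3))*5)*(-1) = (14 - 12*(-3)*5)*(-1) = (14 + 36*5)*(-1) = (14 + 180)*(-1) = 194*(-1) = -194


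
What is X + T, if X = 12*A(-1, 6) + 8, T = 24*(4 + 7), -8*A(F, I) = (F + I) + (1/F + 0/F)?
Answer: 266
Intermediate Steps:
A(F, I) = -F/8 - I/8 - 1/(8*F) (A(F, I) = -((F + I) + (1/F + 0/F))/8 = -((F + I) + (1/F + 0))/8 = -((F + I) + 1/F)/8 = -(F + I + 1/F)/8 = -F/8 - I/8 - 1/(8*F))
T = 264 (T = 24*11 = 264)
X = 2 (X = 12*((⅛)*(-1 - 1*(-1)*(-1 + 6))/(-1)) + 8 = 12*((⅛)*(-1)*(-1 - 1*(-1)*5)) + 8 = 12*((⅛)*(-1)*(-1 + 5)) + 8 = 12*((⅛)*(-1)*4) + 8 = 12*(-½) + 8 = -6 + 8 = 2)
X + T = 2 + 264 = 266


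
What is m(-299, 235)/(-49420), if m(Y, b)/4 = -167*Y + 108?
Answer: -50041/12355 ≈ -4.0503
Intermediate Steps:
m(Y, b) = 432 - 668*Y (m(Y, b) = 4*(-167*Y + 108) = 4*(108 - 167*Y) = 432 - 668*Y)
m(-299, 235)/(-49420) = (432 - 668*(-299))/(-49420) = (432 + 199732)*(-1/49420) = 200164*(-1/49420) = -50041/12355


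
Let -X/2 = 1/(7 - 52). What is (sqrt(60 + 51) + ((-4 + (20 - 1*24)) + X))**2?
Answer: 352939/2025 - 716*sqrt(111)/45 ≈ 6.6569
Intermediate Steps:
X = 2/45 (X = -2/(7 - 52) = -2/(-45) = -2*(-1/45) = 2/45 ≈ 0.044444)
(sqrt(60 + 51) + ((-4 + (20 - 1*24)) + X))**2 = (sqrt(60 + 51) + ((-4 + (20 - 1*24)) + 2/45))**2 = (sqrt(111) + ((-4 + (20 - 24)) + 2/45))**2 = (sqrt(111) + ((-4 - 4) + 2/45))**2 = (sqrt(111) + (-8 + 2/45))**2 = (sqrt(111) - 358/45)**2 = (-358/45 + sqrt(111))**2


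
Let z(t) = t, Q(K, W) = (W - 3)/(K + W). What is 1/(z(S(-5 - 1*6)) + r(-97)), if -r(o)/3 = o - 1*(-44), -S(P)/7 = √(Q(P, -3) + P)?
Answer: 159/25799 + I*√518/25799 ≈ 0.006163 + 0.00088219*I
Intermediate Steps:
Q(K, W) = (-3 + W)/(K + W)
S(P) = -7*√(P - 6/(-3 + P)) (S(P) = -7*√((-3 - 3)/(P - 3) + P) = -7*√(-6/(-3 + P) + P) = -7*√(P - 6/(-3 + P)))
r(o) = -132 - 3*o (r(o) = -3*(o - 1*(-44)) = -3*(o + 44) = -3*(44 + o) = -132 - 3*o)
1/(z(S(-5 - 1*6)) + r(-97)) = 1/(-7*√(-6 + (-5 - 1*6)*(-3 + (-5 - 1*6)))*(I*√14/14) + (-132 - 3*(-97))) = 1/(-7*√(-6 + (-5 - 6)*(-3 + (-5 - 6)))*(I*√14/14) + (-132 + 291)) = 1/(-7*√(-6 - 11*(-3 - 11))*(I*√14/14) + 159) = 1/(-7*√(-6 - 11*(-14))*(I*√14/14) + 159) = 1/(-7*I*√14*√(-6 + 154)/14 + 159) = 1/(-7*I*√518/7 + 159) = 1/(-I*√518 + 159) = 1/(159 - I*√518)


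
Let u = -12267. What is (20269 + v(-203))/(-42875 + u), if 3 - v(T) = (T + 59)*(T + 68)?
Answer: -416/27571 ≈ -0.015088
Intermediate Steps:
v(T) = 3 - (59 + T)*(68 + T) (v(T) = 3 - (T + 59)*(T + 68) = 3 - (59 + T)*(68 + T))
(20269 + v(-203))/(-42875 + u) = (20269 + (-4009 - 1*(-203)**2 - 127*(-203)))/(-42875 - 12267) = (20269 + (-4009 - 1*41209 + 25781))/(-55142) = (20269 + (-4009 - 41209 + 25781))*(-1/55142) = (20269 - 19437)*(-1/55142) = 832*(-1/55142) = -416/27571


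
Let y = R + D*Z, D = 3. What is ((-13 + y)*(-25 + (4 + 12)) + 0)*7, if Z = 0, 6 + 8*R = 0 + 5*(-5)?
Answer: 8505/8 ≈ 1063.1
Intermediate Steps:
R = -31/8 (R = -¾ + (0 + 5*(-5))/8 = -¾ + (0 - 25)/8 = -¾ + (⅛)*(-25) = -¾ - 25/8 = -31/8 ≈ -3.8750)
y = -31/8 (y = -31/8 + 3*0 = -31/8 + 0 = -31/8 ≈ -3.8750)
((-13 + y)*(-25 + (4 + 12)) + 0)*7 = ((-13 - 31/8)*(-25 + (4 + 12)) + 0)*7 = (-135*(-25 + 16)/8 + 0)*7 = (-135/8*(-9) + 0)*7 = (1215/8 + 0)*7 = (1215/8)*7 = 8505/8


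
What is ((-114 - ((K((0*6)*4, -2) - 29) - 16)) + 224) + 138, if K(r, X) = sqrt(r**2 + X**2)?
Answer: 291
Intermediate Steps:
K(r, X) = sqrt(X**2 + r**2)
((-114 - ((K((0*6)*4, -2) - 29) - 16)) + 224) + 138 = ((-114 - ((sqrt((-2)**2 + ((0*6)*4)**2) - 29) - 16)) + 224) + 138 = ((-114 - ((sqrt(4 + (0*4)**2) - 29) - 16)) + 224) + 138 = ((-114 - ((sqrt(4 + 0**2) - 29) - 16)) + 224) + 138 = ((-114 - ((sqrt(4 + 0) - 29) - 16)) + 224) + 138 = ((-114 - ((sqrt(4) - 29) - 16)) + 224) + 138 = ((-114 - ((2 - 29) - 16)) + 224) + 138 = ((-114 - (-27 - 16)) + 224) + 138 = ((-114 - 1*(-43)) + 224) + 138 = ((-114 + 43) + 224) + 138 = (-71 + 224) + 138 = 153 + 138 = 291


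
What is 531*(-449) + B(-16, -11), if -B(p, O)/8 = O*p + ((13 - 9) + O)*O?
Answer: -240443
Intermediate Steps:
B(p, O) = -8*O*p - 8*O*(4 + O) (B(p, O) = -8*(O*p + ((13 - 9) + O)*O) = -8*(O*p + (4 + O)*O) = -8*(O*p + O*(4 + O)) = -8*O*p - 8*O*(4 + O))
531*(-449) + B(-16, -11) = 531*(-449) - 8*(-11)*(4 - 11 - 16) = -238419 - 8*(-11)*(-23) = -238419 - 2024 = -240443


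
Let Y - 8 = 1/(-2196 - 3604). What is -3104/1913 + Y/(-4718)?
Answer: -85027858887/52348097200 ≈ -1.6243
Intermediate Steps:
Y = 46399/5800 (Y = 8 + 1/(-2196 - 3604) = 8 + 1/(-5800) = 8 - 1/5800 = 46399/5800 ≈ 7.9998)
-3104/1913 + Y/(-4718) = -3104/1913 + (46399/5800)/(-4718) = -3104*1/1913 + (46399/5800)*(-1/4718) = -3104/1913 - 46399/27364400 = -85027858887/52348097200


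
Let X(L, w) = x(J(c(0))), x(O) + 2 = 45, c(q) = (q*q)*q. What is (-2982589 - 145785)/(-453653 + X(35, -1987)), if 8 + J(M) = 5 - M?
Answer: 1564187/226805 ≈ 6.8966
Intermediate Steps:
c(q) = q³ (c(q) = q²*q = q³)
J(M) = -3 - M (J(M) = -8 + (5 - M) = -3 - M)
x(O) = 43 (x(O) = -2 + 45 = 43)
X(L, w) = 43
(-2982589 - 145785)/(-453653 + X(35, -1987)) = (-2982589 - 145785)/(-453653 + 43) = -3128374/(-453610) = -3128374*(-1/453610) = 1564187/226805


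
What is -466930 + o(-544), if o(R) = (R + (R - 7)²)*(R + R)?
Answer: -330192946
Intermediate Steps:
o(R) = 2*R*(R + (-7 + R)²) (o(R) = (R + (-7 + R)²)*(2*R) = 2*R*(R + (-7 + R)²))
-466930 + o(-544) = -466930 + 2*(-544)*(-544 + (-7 - 544)²) = -466930 + 2*(-544)*(-544 + (-551)²) = -466930 + 2*(-544)*(-544 + 303601) = -466930 + 2*(-544)*303057 = -466930 - 329726016 = -330192946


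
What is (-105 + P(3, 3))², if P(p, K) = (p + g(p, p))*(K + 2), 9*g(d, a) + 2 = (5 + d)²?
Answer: 250000/81 ≈ 3086.4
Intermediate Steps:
g(d, a) = -2/9 + (5 + d)²/9
P(p, K) = (2 + K)*(-2/9 + p + (5 + p)²/9) (P(p, K) = (p + (-2/9 + (5 + p)²/9))*(K + 2) = (-2/9 + p + (5 + p)²/9)*(2 + K) = (2 + K)*(-2/9 + p + (5 + p)²/9))
(-105 + P(3, 3))² = (-105 + (46/9 + (2/9)*3² + (23/9)*3 + (38/9)*3 + (⅑)*3*3² + (19/9)*3*3))² = (-105 + (46/9 + (2/9)*9 + 23/3 + 38/3 + (⅑)*3*9 + 19))² = (-105 + (46/9 + 2 + 23/3 + 38/3 + 3 + 19))² = (-105 + 445/9)² = (-500/9)² = 250000/81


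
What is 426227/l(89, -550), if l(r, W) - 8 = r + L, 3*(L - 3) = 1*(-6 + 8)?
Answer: 1278681/302 ≈ 4234.0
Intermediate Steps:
L = 11/3 (L = 3 + (1*(-6 + 8))/3 = 3 + (1*2)/3 = 3 + (⅓)*2 = 3 + ⅔ = 11/3 ≈ 3.6667)
l(r, W) = 35/3 + r (l(r, W) = 8 + (r + 11/3) = 8 + (11/3 + r) = 35/3 + r)
426227/l(89, -550) = 426227/(35/3 + 89) = 426227/(302/3) = 426227*(3/302) = 1278681/302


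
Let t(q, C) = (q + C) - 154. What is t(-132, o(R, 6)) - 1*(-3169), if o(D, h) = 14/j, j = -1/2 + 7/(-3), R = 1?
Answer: 48927/17 ≈ 2878.1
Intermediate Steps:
j = -17/6 (j = -1*½ + 7*(-⅓) = -½ - 7/3 = -17/6 ≈ -2.8333)
o(D, h) = -84/17 (o(D, h) = 14/(-17/6) = 14*(-6/17) = -84/17)
t(q, C) = -154 + C + q (t(q, C) = (C + q) - 154 = -154 + C + q)
t(-132, o(R, 6)) - 1*(-3169) = (-154 - 84/17 - 132) - 1*(-3169) = -4946/17 + 3169 = 48927/17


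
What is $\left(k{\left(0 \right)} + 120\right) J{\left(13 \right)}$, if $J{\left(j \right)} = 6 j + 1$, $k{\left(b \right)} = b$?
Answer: $9480$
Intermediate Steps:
$J{\left(j \right)} = 1 + 6 j$
$\left(k{\left(0 \right)} + 120\right) J{\left(13 \right)} = \left(0 + 120\right) \left(1 + 6 \cdot 13\right) = 120 \left(1 + 78\right) = 120 \cdot 79 = 9480$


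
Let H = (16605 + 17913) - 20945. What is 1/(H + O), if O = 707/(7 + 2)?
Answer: 9/122864 ≈ 7.3252e-5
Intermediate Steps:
H = 13573 (H = 34518 - 20945 = 13573)
O = 707/9 ≈ 78.556
1/(H + O) = 1/(13573 + 707/9) = 1/(122864/9) = 9/122864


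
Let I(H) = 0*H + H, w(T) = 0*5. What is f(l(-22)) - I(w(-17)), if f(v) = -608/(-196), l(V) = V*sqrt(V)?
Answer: 152/49 ≈ 3.1020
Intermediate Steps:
w(T) = 0
l(V) = V**(3/2)
f(v) = 152/49 (f(v) = -608*(-1/196) = 152/49)
I(H) = H (I(H) = 0 + H = H)
f(l(-22)) - I(w(-17)) = 152/49 - 1*0 = 152/49 + 0 = 152/49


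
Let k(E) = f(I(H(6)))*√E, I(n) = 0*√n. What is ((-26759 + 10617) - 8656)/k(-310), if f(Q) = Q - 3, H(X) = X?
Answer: -4133*I*√310/155 ≈ -469.48*I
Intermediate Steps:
I(n) = 0
f(Q) = -3 + Q
k(E) = -3*√E (k(E) = (-3 + 0)*√E = -3*√E)
((-26759 + 10617) - 8656)/k(-310) = ((-26759 + 10617) - 8656)/((-3*I*√310)) = (-16142 - 8656)/((-3*I*√310)) = -24798*I*√310/930 = -4133*I*√310/155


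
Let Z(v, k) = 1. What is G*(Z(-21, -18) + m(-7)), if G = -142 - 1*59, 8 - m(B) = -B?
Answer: -402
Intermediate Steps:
m(B) = 8 + B (m(B) = 8 - (-1)*B = 8 + B)
G = -201 (G = -142 - 59 = -201)
G*(Z(-21, -18) + m(-7)) = -201*(1 + (8 - 7)) = -201*(1 + 1) = -201*2 = -402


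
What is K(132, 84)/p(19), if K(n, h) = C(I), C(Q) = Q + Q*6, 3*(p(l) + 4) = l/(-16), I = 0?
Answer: 0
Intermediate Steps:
p(l) = -4 - l/48 (p(l) = -4 + (l/(-16))/3 = -4 + (l*(-1/16))/3 = -4 + (-l/16)/3 = -4 - l/48)
C(Q) = 7*Q (C(Q) = Q + 6*Q = 7*Q)
K(n, h) = 0 (K(n, h) = 7*0 = 0)
K(132, 84)/p(19) = 0/(-4 - 1/48*19) = 0/(-4 - 19/48) = 0/(-211/48) = 0*(-48/211) = 0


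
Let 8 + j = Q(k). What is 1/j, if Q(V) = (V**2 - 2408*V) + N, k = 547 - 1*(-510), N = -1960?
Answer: -1/1429975 ≈ -6.9931e-7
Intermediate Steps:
k = 1057 (k = 547 + 510 = 1057)
Q(V) = -1960 + V**2 - 2408*V (Q(V) = (V**2 - 2408*V) - 1960 = -1960 + V**2 - 2408*V)
j = -1429975 (j = -8 + (-1960 + 1057**2 - 2408*1057) = -8 + (-1960 + 1117249 - 2545256) = -8 - 1429967 = -1429975)
1/j = 1/(-1429975) = -1/1429975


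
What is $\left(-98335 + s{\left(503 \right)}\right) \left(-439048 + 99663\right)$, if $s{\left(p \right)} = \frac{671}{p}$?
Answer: $\frac{16786604532090}{503} \approx 3.3373 \cdot 10^{10}$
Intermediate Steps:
$\left(-98335 + s{\left(503 \right)}\right) \left(-439048 + 99663\right) = \left(-98335 + \frac{671}{503}\right) \left(-439048 + 99663\right) = \left(-98335 + 671 \cdot \frac{1}{503}\right) \left(-339385\right) = \left(-98335 + \frac{671}{503}\right) \left(-339385\right) = \left(- \frac{49461834}{503}\right) \left(-339385\right) = \frac{16786604532090}{503}$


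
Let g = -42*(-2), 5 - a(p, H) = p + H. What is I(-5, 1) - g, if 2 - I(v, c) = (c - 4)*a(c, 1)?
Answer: -73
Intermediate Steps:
a(p, H) = 5 - H - p (a(p, H) = 5 - (p + H) = 5 - (H + p) = 5 + (-H - p) = 5 - H - p)
g = 84
I(v, c) = 2 - (-4 + c)*(4 - c) (I(v, c) = 2 - (c - 4)*(5 - 1*1 - c) = 2 - (-4 + c)*(5 - 1 - c) = 2 - (-4 + c)*(4 - c))
I(-5, 1) - g = (18 + 1² - 8*1) - 1*84 = (18 + 1 - 8) - 84 = 11 - 84 = -73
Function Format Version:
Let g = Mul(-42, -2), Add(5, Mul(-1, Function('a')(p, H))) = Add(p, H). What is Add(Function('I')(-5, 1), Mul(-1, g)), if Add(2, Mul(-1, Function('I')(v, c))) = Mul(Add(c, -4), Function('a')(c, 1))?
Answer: -73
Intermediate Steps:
Function('a')(p, H) = Add(5, Mul(-1, H), Mul(-1, p)) (Function('a')(p, H) = Add(5, Mul(-1, Add(p, H))) = Add(5, Mul(-1, Add(H, p))) = Add(5, Add(Mul(-1, H), Mul(-1, p))) = Add(5, Mul(-1, H), Mul(-1, p)))
g = 84
Function('I')(v, c) = Add(2, Mul(-1, Add(-4, c), Add(4, Mul(-1, c)))) (Function('I')(v, c) = Add(2, Mul(-1, Mul(Add(c, -4), Add(5, Mul(-1, 1), Mul(-1, c))))) = Add(2, Mul(-1, Mul(Add(-4, c), Add(5, -1, Mul(-1, c))))) = Add(2, Mul(-1, Mul(Add(-4, c), Add(4, Mul(-1, c))))) = Add(2, Mul(-1, Add(-4, c), Add(4, Mul(-1, c)))))
Add(Function('I')(-5, 1), Mul(-1, g)) = Add(Add(18, Pow(1, 2), Mul(-8, 1)), Mul(-1, 84)) = Add(Add(18, 1, -8), -84) = Add(11, -84) = -73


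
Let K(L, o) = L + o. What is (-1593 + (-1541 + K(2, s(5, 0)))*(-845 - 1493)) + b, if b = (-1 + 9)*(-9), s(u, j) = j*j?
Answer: 3596517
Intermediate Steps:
s(u, j) = j²
b = -72 (b = 8*(-9) = -72)
(-1593 + (-1541 + K(2, s(5, 0)))*(-845 - 1493)) + b = (-1593 + (-1541 + (2 + 0²))*(-845 - 1493)) - 72 = (-1593 + (-1541 + (2 + 0))*(-2338)) - 72 = (-1593 + (-1541 + 2)*(-2338)) - 72 = (-1593 - 1539*(-2338)) - 72 = (-1593 + 3598182) - 72 = 3596589 - 72 = 3596517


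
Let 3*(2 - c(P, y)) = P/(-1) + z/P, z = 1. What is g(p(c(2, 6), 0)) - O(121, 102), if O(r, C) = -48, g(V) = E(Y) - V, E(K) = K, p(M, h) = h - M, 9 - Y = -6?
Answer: 131/2 ≈ 65.500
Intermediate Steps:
Y = 15 (Y = 9 - 1*(-6) = 9 + 6 = 15)
c(P, y) = 2 - 1/(3*P) + P/3 (c(P, y) = 2 - (P/(-1) + 1/P)/3 = 2 - (P*(-1) + 1/P)/3 = 2 - (-P + 1/P)/3 = 2 - (1/P - P)/3 = 2 + (-1/(3*P) + P/3) = 2 - 1/(3*P) + P/3)
g(V) = 15 - V
g(p(c(2, 6), 0)) - O(121, 102) = (15 - (0 - (-1 + 2*(6 + 2))/(3*2))) - 1*(-48) = (15 - (0 - (-1 + 2*8)/(3*2))) + 48 = (15 - (0 - (-1 + 16)/(3*2))) + 48 = (15 - (0 - 15/(3*2))) + 48 = (15 - (0 - 1*5/2)) + 48 = (15 - (0 - 5/2)) + 48 = (15 - 1*(-5/2)) + 48 = (15 + 5/2) + 48 = 35/2 + 48 = 131/2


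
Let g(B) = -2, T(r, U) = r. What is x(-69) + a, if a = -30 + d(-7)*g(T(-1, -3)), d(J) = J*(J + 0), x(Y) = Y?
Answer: -197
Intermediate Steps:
d(J) = J² (d(J) = J*J = J²)
a = -128 (a = -30 + (-7)²*(-2) = -30 + 49*(-2) = -30 - 98 = -128)
x(-69) + a = -69 - 128 = -197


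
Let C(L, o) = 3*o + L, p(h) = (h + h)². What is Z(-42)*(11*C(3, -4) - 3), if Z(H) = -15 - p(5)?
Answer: 11730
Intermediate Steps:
p(h) = 4*h² (p(h) = (2*h)² = 4*h²)
Z(H) = -115 (Z(H) = -15 - 4*5² = -15 - 4*25 = -15 - 1*100 = -15 - 100 = -115)
C(L, o) = L + 3*o
Z(-42)*(11*C(3, -4) - 3) = -115*(11*(3 + 3*(-4)) - 3) = -115*(11*(3 - 12) - 3) = -115*(11*(-9) - 3) = -115*(-99 - 3) = -115*(-102) = 11730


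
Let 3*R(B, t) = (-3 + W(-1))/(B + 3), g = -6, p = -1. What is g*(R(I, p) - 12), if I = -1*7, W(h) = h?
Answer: 70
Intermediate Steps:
I = -7
R(B, t) = -4/(3*(3 + B)) (R(B, t) = ((-3 - 1)/(B + 3))/3 = (-4/(3 + B))/3 = -4/(3*(3 + B)))
g*(R(I, p) - 12) = -6*(-4/(9 + 3*(-7)) - 12) = -6*(-4/(9 - 21) - 12) = -6*(-4/(-12) - 12) = -6*(-4*(-1/12) - 12) = -6*(⅓ - 12) = -6*(-35/3) = 70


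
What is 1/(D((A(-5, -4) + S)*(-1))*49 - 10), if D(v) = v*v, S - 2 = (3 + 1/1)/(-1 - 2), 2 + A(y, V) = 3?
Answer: 9/1135 ≈ 0.0079295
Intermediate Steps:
A(y, V) = 1 (A(y, V) = -2 + 3 = 1)
S = 2/3 (S = 2 + (3 + 1/1)/(-1 - 2) = 2 + (3 + 1)/(-3) = 2 + 4*(-1/3) = 2 - 4/3 = 2/3 ≈ 0.66667)
D(v) = v**2
1/(D((A(-5, -4) + S)*(-1))*49 - 10) = 1/(((1 + 2/3)*(-1))**2*49 - 10) = 1/(((5/3)*(-1))**2*49 - 10) = 1/((-5/3)**2*49 - 10) = 1/((25/9)*49 - 10) = 1/(1225/9 - 10) = 1/(1135/9) = 9/1135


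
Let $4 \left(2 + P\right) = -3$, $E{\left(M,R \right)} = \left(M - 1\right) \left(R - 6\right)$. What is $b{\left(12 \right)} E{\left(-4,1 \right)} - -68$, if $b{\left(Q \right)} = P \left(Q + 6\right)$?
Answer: $- \frac{2339}{2} \approx -1169.5$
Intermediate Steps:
$E{\left(M,R \right)} = \left(-1 + M\right) \left(-6 + R\right)$
$P = - \frac{11}{4}$ ($P = -2 + \frac{1}{4} \left(-3\right) = -2 - \frac{3}{4} = - \frac{11}{4} \approx -2.75$)
$b{\left(Q \right)} = - \frac{33}{2} - \frac{11 Q}{4}$ ($b{\left(Q \right)} = - \frac{11 \left(Q + 6\right)}{4} = - \frac{11 \left(6 + Q\right)}{4} = - \frac{33}{2} - \frac{11 Q}{4}$)
$b{\left(12 \right)} E{\left(-4,1 \right)} - -68 = \left(- \frac{33}{2} - 33\right) \left(6 - 1 - -24 - 4\right) - -68 = \left(- \frac{33}{2} - 33\right) \left(6 - 1 + 24 - 4\right) + 68 = \left(- \frac{99}{2}\right) 25 + 68 = - \frac{2475}{2} + 68 = - \frac{2339}{2}$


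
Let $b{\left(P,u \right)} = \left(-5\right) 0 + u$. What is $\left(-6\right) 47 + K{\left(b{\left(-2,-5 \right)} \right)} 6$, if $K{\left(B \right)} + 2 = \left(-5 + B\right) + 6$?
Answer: $-318$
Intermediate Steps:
$b{\left(P,u \right)} = u$ ($b{\left(P,u \right)} = 0 + u = u$)
$K{\left(B \right)} = -1 + B$ ($K{\left(B \right)} = -2 + \left(\left(-5 + B\right) + 6\right) = -2 + \left(1 + B\right) = -1 + B$)
$\left(-6\right) 47 + K{\left(b{\left(-2,-5 \right)} \right)} 6 = \left(-6\right) 47 + \left(-1 - 5\right) 6 = -282 - 36 = -318$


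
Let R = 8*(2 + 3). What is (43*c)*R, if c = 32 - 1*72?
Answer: -68800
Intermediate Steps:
c = -40 (c = 32 - 72 = -40)
R = 40 (R = 8*5 = 40)
(43*c)*R = (43*(-40))*40 = -1720*40 = -68800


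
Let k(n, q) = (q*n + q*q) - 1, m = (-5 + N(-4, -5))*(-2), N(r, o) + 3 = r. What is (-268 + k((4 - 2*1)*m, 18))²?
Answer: 844561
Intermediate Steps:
N(r, o) = -3 + r
m = 24 (m = (-5 + (-3 - 4))*(-2) = (-5 - 7)*(-2) = -12*(-2) = 24)
k(n, q) = -1 + q² + n*q (k(n, q) = (n*q + q²) - 1 = (q² + n*q) - 1 = -1 + q² + n*q)
(-268 + k((4 - 2*1)*m, 18))² = (-268 + (-1 + 18² + ((4 - 2*1)*24)*18))² = (-268 + (-1 + 324 + ((4 - 2)*24)*18))² = (-268 + (-1 + 324 + (2*24)*18))² = (-268 + (-1 + 324 + 48*18))² = (-268 + (-1 + 324 + 864))² = (-268 + 1187)² = 919² = 844561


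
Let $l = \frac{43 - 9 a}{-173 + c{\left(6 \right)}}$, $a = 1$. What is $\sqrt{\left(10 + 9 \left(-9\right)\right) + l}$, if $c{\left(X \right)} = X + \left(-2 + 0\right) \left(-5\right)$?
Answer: $\frac{i \sqrt{1755417}}{157} \approx 8.439 i$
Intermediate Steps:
$c{\left(X \right)} = 10 + X$ ($c{\left(X \right)} = X - -10 = X + 10 = 10 + X$)
$l = - \frac{34}{157}$ ($l = \frac{43 - 9}{-173 + \left(10 + 6\right)} = \frac{43 - 9}{-173 + 16} = \frac{34}{-157} = 34 \left(- \frac{1}{157}\right) = - \frac{34}{157} \approx -0.21656$)
$\sqrt{\left(10 + 9 \left(-9\right)\right) + l} = \sqrt{\left(10 + 9 \left(-9\right)\right) - \frac{34}{157}} = \sqrt{\left(10 - 81\right) - \frac{34}{157}} = \sqrt{-71 - \frac{34}{157}} = \sqrt{- \frac{11181}{157}} = \frac{i \sqrt{1755417}}{157}$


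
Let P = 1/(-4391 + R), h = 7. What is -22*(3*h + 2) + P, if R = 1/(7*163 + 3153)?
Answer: -9540610512/18854953 ≈ -506.00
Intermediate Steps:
R = 1/4294 (R = 1/(1141 + 3153) = 1/4294 ≈ 0.00023288)
P = -4294/18854953 (P = 1/(-4391 + 1/4294) = 1/(-18854953/4294) = -4294/18854953 ≈ -0.00022774)
-22*(3*h + 2) + P = -22*(3*7 + 2) - 4294/18854953 = -22*(21 + 2) - 4294/18854953 = -22*23 - 4294/18854953 = -506 - 4294/18854953 = -9540610512/18854953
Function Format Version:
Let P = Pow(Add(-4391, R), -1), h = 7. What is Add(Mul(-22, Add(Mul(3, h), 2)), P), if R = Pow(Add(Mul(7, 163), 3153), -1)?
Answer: Rational(-9540610512, 18854953) ≈ -506.00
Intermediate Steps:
R = Rational(1, 4294) (R = Pow(Add(1141, 3153), -1) = Pow(4294, -1) = Rational(1, 4294) ≈ 0.00023288)
P = Rational(-4294, 18854953) (P = Pow(Add(-4391, Rational(1, 4294)), -1) = Pow(Rational(-18854953, 4294), -1) = Rational(-4294, 18854953) ≈ -0.00022774)
Add(Mul(-22, Add(Mul(3, h), 2)), P) = Add(Mul(-22, Add(Mul(3, 7), 2)), Rational(-4294, 18854953)) = Add(Mul(-22, Add(21, 2)), Rational(-4294, 18854953)) = Add(Mul(-22, 23), Rational(-4294, 18854953)) = Add(-506, Rational(-4294, 18854953)) = Rational(-9540610512, 18854953)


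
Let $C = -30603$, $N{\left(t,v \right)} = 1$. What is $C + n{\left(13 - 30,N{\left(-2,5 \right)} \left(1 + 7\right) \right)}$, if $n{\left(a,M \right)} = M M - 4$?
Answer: $-30543$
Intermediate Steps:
$n{\left(a,M \right)} = -4 + M^{2}$ ($n{\left(a,M \right)} = M^{2} - 4 = -4 + M^{2}$)
$C + n{\left(13 - 30,N{\left(-2,5 \right)} \left(1 + 7\right) \right)} = -30603 - \left(4 - \left(1 \left(1 + 7\right)\right)^{2}\right) = -30603 - \left(4 - \left(1 \cdot 8\right)^{2}\right) = -30603 - \left(4 - 8^{2}\right) = -30603 + \left(-4 + 64\right) = -30603 + 60 = -30543$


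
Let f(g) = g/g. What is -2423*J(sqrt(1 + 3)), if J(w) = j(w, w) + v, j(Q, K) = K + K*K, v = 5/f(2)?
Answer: -26653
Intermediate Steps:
f(g) = 1
v = 5 (v = 5/1 = 5*1 = 5)
j(Q, K) = K + K**2
J(w) = 5 + w*(1 + w) (J(w) = w*(1 + w) + 5 = 5 + w*(1 + w))
-2423*J(sqrt(1 + 3)) = -2423*(5 + sqrt(1 + 3)*(1 + sqrt(1 + 3))) = -2423*(5 + sqrt(4)*(1 + sqrt(4))) = -2423*(5 + 2*(1 + 2)) = -2423*(5 + 2*3) = -2423*(5 + 6) = -2423*11 = -26653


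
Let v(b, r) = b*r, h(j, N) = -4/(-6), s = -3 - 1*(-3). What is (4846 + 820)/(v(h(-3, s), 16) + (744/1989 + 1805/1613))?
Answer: 2019776018/4334625 ≈ 465.96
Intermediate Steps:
s = 0 (s = -3 + 3 = 0)
h(j, N) = ⅔ (h(j, N) = -4*(-⅙) = ⅔)
(4846 + 820)/(v(h(-3, s), 16) + (744/1989 + 1805/1613)) = (4846 + 820)/((⅔)*16 + (744/1989 + 1805/1613)) = 5666/(32/3 + (744*(1/1989) + 1805*(1/1613))) = 5666/(32/3 + (248/663 + 1805/1613)) = 5666/(32/3 + 1596739/1069419) = 5666/(4334625/356473) = 5666*(356473/4334625) = 2019776018/4334625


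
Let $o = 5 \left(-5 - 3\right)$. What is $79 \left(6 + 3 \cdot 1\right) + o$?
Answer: $671$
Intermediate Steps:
$o = -40$ ($o = 5 \left(-8\right) = -40$)
$79 \left(6 + 3 \cdot 1\right) + o = 79 \left(6 + 3 \cdot 1\right) - 40 = 79 \left(6 + 3\right) - 40 = 79 \cdot 9 - 40 = 711 - 40 = 671$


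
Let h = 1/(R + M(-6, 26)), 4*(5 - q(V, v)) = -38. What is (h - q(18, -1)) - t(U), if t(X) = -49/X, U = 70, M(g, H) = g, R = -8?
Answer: -971/70 ≈ -13.871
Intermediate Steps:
q(V, v) = 29/2 (q(V, v) = 5 - ¼*(-38) = 5 + 19/2 = 29/2)
h = -1/14 (h = 1/(-8 - 6) = 1/(-14) = -1/14 ≈ -0.071429)
(h - q(18, -1)) - t(U) = (-1/14 - 1*29/2) - (-49)/70 = (-1/14 - 29/2) - (-49)/70 = -102/7 - 1*(-7/10) = -102/7 + 7/10 = -971/70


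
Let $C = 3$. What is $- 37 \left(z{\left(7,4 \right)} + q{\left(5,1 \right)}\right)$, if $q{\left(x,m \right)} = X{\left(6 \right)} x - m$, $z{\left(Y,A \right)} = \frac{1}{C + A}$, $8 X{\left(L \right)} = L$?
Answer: $- \frac{2997}{28} \approx -107.04$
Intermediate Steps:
$X{\left(L \right)} = \frac{L}{8}$
$z{\left(Y,A \right)} = \frac{1}{3 + A}$
$q{\left(x,m \right)} = - m + \frac{3 x}{4}$ ($q{\left(x,m \right)} = \frac{1}{8} \cdot 6 x - m = \frac{3 x}{4} - m = - m + \frac{3 x}{4}$)
$- 37 \left(z{\left(7,4 \right)} + q{\left(5,1 \right)}\right) = - 37 \left(\frac{1}{3 + 4} + \left(\left(-1\right) 1 + \frac{3}{4} \cdot 5\right)\right) = - 37 \left(\frac{1}{7} + \left(-1 + \frac{15}{4}\right)\right) = - 37 \left(\frac{1}{7} + \frac{11}{4}\right) = \left(-37\right) \frac{81}{28} = - \frac{2997}{28}$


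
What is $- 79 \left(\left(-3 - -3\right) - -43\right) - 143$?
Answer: $-3540$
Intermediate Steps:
$- 79 \left(\left(-3 - -3\right) - -43\right) - 143 = - 79 \left(\left(-3 + 3\right) + 43\right) - 143 = - 79 \left(0 + 43\right) - 143 = \left(-79\right) 43 - 143 = -3397 - 143 = -3540$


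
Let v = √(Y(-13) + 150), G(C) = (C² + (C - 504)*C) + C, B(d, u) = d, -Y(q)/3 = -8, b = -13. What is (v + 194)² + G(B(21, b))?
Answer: 28129 + 388*√174 ≈ 33247.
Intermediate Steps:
Y(q) = 24 (Y(q) = -3*(-8) = 24)
G(C) = C + C² + C*(-504 + C) (G(C) = (C² + (-504 + C)*C) + C = (C² + C*(-504 + C)) + C = C + C² + C*(-504 + C))
v = √174 (v = √(24 + 150) = √174 ≈ 13.191)
(v + 194)² + G(B(21, b)) = (√174 + 194)² + 21*(-503 + 2*21) = (194 + √174)² + 21*(-503 + 42) = (194 + √174)² + 21*(-461) = (194 + √174)² - 9681 = -9681 + (194 + √174)²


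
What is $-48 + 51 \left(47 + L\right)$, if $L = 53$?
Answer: $5052$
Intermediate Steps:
$-48 + 51 \left(47 + L\right) = -48 + 51 \left(47 + 53\right) = -48 + 51 \cdot 100 = -48 + 5100 = 5052$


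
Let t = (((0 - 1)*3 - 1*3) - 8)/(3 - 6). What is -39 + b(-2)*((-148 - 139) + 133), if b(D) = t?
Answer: -2273/3 ≈ -757.67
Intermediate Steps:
t = 14/3 (t = ((-1*3 - 3) - 8)/(-3) = ((-3 - 3) - 8)*(-⅓) = (-6 - 8)*(-⅓) = -14*(-⅓) = 14/3 ≈ 4.6667)
b(D) = 14/3
-39 + b(-2)*((-148 - 139) + 133) = -39 + 14*((-148 - 139) + 133)/3 = -39 + 14*(-287 + 133)/3 = -39 + (14/3)*(-154) = -39 - 2156/3 = -2273/3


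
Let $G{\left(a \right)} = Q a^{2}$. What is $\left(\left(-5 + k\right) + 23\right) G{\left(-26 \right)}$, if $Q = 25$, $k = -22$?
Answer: $-67600$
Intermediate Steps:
$G{\left(a \right)} = 25 a^{2}$
$\left(\left(-5 + k\right) + 23\right) G{\left(-26 \right)} = \left(\left(-5 - 22\right) + 23\right) 25 \left(-26\right)^{2} = \left(-27 + 23\right) 25 \cdot 676 = \left(-4\right) 16900 = -67600$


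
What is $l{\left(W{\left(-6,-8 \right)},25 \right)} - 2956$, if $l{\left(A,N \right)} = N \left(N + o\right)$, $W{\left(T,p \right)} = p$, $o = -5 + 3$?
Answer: $-2381$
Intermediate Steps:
$o = -2$
$l{\left(A,N \right)} = N \left(-2 + N\right)$ ($l{\left(A,N \right)} = N \left(N - 2\right) = N \left(-2 + N\right)$)
$l{\left(W{\left(-6,-8 \right)},25 \right)} - 2956 = 25 \left(-2 + 25\right) - 2956 = 25 \cdot 23 - 2956 = 575 - 2956 = -2381$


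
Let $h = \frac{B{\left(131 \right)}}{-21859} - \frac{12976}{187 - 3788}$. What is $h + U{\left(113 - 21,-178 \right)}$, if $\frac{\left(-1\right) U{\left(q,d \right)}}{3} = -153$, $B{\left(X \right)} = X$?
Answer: $\frac{36413015534}{78714259} \approx 462.6$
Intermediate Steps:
$h = \frac{283170653}{78714259}$ ($h = \frac{131}{-21859} - \frac{12976}{187 - 3788} = 131 \left(- \frac{1}{21859}\right) - \frac{12976}{-3601} = - \frac{131}{21859} - - \frac{12976}{3601} = - \frac{131}{21859} + \frac{12976}{3601} = \frac{283170653}{78714259} \approx 3.5975$)
$U{\left(q,d \right)} = 459$ ($U{\left(q,d \right)} = \left(-3\right) \left(-153\right) = 459$)
$h + U{\left(113 - 21,-178 \right)} = \frac{283170653}{78714259} + 459 = \frac{36413015534}{78714259}$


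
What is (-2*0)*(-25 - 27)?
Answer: 0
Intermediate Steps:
(-2*0)*(-25 - 27) = 0*(-52) = 0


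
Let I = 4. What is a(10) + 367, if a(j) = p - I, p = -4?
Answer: 359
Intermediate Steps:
a(j) = -8 (a(j) = -4 - 1*4 = -4 - 4 = -8)
a(10) + 367 = -8 + 367 = 359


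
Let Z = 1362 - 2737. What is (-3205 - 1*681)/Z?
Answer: 3886/1375 ≈ 2.8262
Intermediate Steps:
Z = -1375
(-3205 - 1*681)/Z = (-3205 - 1*681)/(-1375) = (-3205 - 681)*(-1/1375) = -3886*(-1/1375) = 3886/1375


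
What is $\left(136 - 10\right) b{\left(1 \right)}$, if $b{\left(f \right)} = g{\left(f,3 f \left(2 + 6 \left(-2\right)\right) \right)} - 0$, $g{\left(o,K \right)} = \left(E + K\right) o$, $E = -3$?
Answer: $-4158$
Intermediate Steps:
$g{\left(o,K \right)} = o \left(-3 + K\right)$ ($g{\left(o,K \right)} = \left(-3 + K\right) o = o \left(-3 + K\right)$)
$b{\left(f \right)} = f \left(-3 - 30 f\right)$ ($b{\left(f \right)} = f \left(-3 + 3 f \left(2 + 6 \left(-2\right)\right)\right) - 0 = f \left(-3 + 3 f \left(2 - 12\right)\right) + 0 = f \left(-3 + 3 f \left(-10\right)\right) + 0 = f \left(-3 - 30 f\right) + 0 = f \left(-3 - 30 f\right)$)
$\left(136 - 10\right) b{\left(1 \right)} = \left(136 - 10\right) \left(\left(-3\right) 1 \left(1 + 10 \cdot 1\right)\right) = 126 \left(\left(-3\right) 1 \left(1 + 10\right)\right) = 126 \left(\left(-3\right) 1 \cdot 11\right) = 126 \left(-33\right) = -4158$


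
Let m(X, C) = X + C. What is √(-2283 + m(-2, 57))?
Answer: 2*I*√557 ≈ 47.202*I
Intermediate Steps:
m(X, C) = C + X
√(-2283 + m(-2, 57)) = √(-2283 + (57 - 2)) = √(-2283 + 55) = √(-2228) = 2*I*√557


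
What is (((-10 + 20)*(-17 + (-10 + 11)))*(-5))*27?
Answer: 21600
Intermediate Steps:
(((-10 + 20)*(-17 + (-10 + 11)))*(-5))*27 = ((10*(-17 + 1))*(-5))*27 = ((10*(-16))*(-5))*27 = -160*(-5)*27 = 800*27 = 21600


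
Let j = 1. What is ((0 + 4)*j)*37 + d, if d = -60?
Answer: 88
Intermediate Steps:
((0 + 4)*j)*37 + d = ((0 + 4)*1)*37 - 60 = (4*1)*37 - 60 = 4*37 - 60 = 148 - 60 = 88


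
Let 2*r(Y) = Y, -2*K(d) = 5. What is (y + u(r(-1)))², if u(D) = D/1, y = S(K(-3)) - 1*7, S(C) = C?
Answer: 100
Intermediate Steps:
K(d) = -5/2 (K(d) = -½*5 = -5/2)
r(Y) = Y/2
y = -19/2 (y = -5/2 - 1*7 = -5/2 - 7 = -19/2 ≈ -9.5000)
u(D) = D (u(D) = D*1 = D)
(y + u(r(-1)))² = (-19/2 + (½)*(-1))² = (-19/2 - ½)² = (-10)² = 100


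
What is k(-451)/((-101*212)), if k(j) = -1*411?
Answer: 411/21412 ≈ 0.019195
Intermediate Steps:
k(j) = -411
k(-451)/((-101*212)) = -411/((-101*212)) = -411/(-21412) = -411*(-1/21412) = 411/21412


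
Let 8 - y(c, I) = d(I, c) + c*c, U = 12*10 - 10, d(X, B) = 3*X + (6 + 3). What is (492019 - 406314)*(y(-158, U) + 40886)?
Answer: 1336226655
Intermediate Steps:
d(X, B) = 9 + 3*X (d(X, B) = 3*X + 9 = 9 + 3*X)
U = 110 (U = 120 - 10 = 110)
y(c, I) = -1 - c² - 3*I (y(c, I) = 8 - ((9 + 3*I) + c*c) = 8 - ((9 + 3*I) + c²) = 8 - (9 + c² + 3*I) = 8 + (-9 - c² - 3*I) = -1 - c² - 3*I)
(492019 - 406314)*(y(-158, U) + 40886) = (492019 - 406314)*((-1 - 1*(-158)² - 3*110) + 40886) = 85705*((-1 - 1*24964 - 330) + 40886) = 85705*((-1 - 24964 - 330) + 40886) = 85705*(-25295 + 40886) = 85705*15591 = 1336226655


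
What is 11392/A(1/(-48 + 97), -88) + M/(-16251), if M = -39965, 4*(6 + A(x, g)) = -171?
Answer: -244244131/1056315 ≈ -231.22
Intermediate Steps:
A(x, g) = -195/4 (A(x, g) = -6 + (¼)*(-171) = -6 - 171/4 = -195/4)
11392/A(1/(-48 + 97), -88) + M/(-16251) = 11392/(-195/4) - 39965/(-16251) = 11392*(-4/195) - 39965*(-1/16251) = -45568/195 + 39965/16251 = -244244131/1056315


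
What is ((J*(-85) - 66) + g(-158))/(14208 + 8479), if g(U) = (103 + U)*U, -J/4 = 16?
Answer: 14064/22687 ≈ 0.61991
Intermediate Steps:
J = -64 (J = -4*16 = -64)
g(U) = U*(103 + U)
((J*(-85) - 66) + g(-158))/(14208 + 8479) = ((-64*(-85) - 66) - 158*(103 - 158))/(14208 + 8479) = ((5440 - 66) - 158*(-55))/22687 = (5374 + 8690)*(1/22687) = 14064*(1/22687) = 14064/22687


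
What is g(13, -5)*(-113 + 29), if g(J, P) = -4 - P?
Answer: -84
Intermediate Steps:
g(13, -5)*(-113 + 29) = (-4 - 1*(-5))*(-113 + 29) = (-4 + 5)*(-84) = 1*(-84) = -84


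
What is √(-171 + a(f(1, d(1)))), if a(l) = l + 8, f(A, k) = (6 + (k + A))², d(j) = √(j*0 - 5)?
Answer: √(-119 + 14*I*√5) ≈ 1.4228 + 11.001*I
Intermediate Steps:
d(j) = I*√5 (d(j) = √(0 - 5) = √(-5) = I*√5)
f(A, k) = (6 + A + k)² (f(A, k) = (6 + (A + k))² = (6 + A + k)²)
a(l) = 8 + l
√(-171 + a(f(1, d(1)))) = √(-171 + (8 + (6 + 1 + I*√5)²)) = √(-171 + (8 + (7 + I*√5)²)) = √(-163 + (7 + I*√5)²)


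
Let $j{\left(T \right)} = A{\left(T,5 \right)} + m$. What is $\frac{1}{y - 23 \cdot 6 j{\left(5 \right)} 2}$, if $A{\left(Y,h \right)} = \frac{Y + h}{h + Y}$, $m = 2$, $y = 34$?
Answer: $- \frac{1}{794} \approx -0.0012594$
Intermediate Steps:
$A{\left(Y,h \right)} = 1$ ($A{\left(Y,h \right)} = \frac{Y + h}{Y + h} = 1$)
$j{\left(T \right)} = 3$ ($j{\left(T \right)} = 1 + 2 = 3$)
$\frac{1}{y - 23 \cdot 6 j{\left(5 \right)} 2} = \frac{1}{34 - 23 \cdot 6 \cdot 3 \cdot 2} = \frac{1}{34 - 23 \cdot 18 \cdot 2} = \frac{1}{34 - 828} = \frac{1}{-794} = - \frac{1}{794}$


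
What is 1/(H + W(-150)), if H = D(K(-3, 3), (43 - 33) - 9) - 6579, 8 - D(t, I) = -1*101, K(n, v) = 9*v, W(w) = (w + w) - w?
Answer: -1/6620 ≈ -0.00015106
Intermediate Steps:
W(w) = w (W(w) = 2*w - w = w)
D(t, I) = 109 (D(t, I) = 8 - (-1)*101 = 8 - 1*(-101) = 8 + 101 = 109)
H = -6470 (H = 109 - 6579 = -6470)
1/(H + W(-150)) = 1/(-6470 - 150) = 1/(-6620) = -1/6620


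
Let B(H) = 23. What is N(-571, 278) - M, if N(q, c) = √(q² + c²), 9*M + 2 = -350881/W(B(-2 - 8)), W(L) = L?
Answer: 350927/207 + 5*√16133 ≈ 2330.4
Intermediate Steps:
M = -350927/207 (M = -2/9 + (-350881/23)/9 = -2/9 + (-350881*1/23)/9 = -2/9 + (⅑)*(-350881/23) = -2/9 - 350881/207 = -350927/207 ≈ -1695.3)
N(q, c) = √(c² + q²)
N(-571, 278) - M = √(278² + (-571)²) - 1*(-350927/207) = √(77284 + 326041) + 350927/207 = √403325 + 350927/207 = 5*√16133 + 350927/207 = 350927/207 + 5*√16133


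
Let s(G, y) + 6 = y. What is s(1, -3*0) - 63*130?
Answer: -8196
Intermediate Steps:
s(G, y) = -6 + y
s(1, -3*0) - 63*130 = (-6 - 3*0) - 63*130 = (-6 + 0) - 8190 = -6 - 8190 = -8196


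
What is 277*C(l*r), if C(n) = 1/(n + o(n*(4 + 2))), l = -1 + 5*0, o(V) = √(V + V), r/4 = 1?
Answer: -277/16 - 277*I*√3/16 ≈ -17.313 - 29.986*I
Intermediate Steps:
r = 4 (r = 4*1 = 4)
o(V) = √2*√V (o(V) = √(2*V) = √2*√V)
l = -1 (l = -1 + 0 = -1)
C(n) = 1/(n + 2*√3*√n) (C(n) = 1/(n + √2*√(n*(4 + 2))) = 1/(n + √2*√(n*6)) = 1/(n + √2*√(6*n)) = 1/(n + √2*(√6*√n)) = 1/(n + 2*√3*√n))
277*C(l*r) = 277/(-1*4 + 2*√3*√(-1*4)) = 277/(-4 + 2*√3*√(-4)) = 277/(-4 + 2*√3*(2*I)) = 277/(-4 + 4*I*√3)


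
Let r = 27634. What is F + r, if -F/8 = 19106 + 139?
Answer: -126326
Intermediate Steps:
F = -153960 (F = -8*(19106 + 139) = -8*19245 = -153960)
F + r = -153960 + 27634 = -126326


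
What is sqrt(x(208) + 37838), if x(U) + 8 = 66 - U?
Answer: 2*sqrt(9422) ≈ 194.13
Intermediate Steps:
x(U) = 58 - U (x(U) = -8 + (66 - U) = 58 - U)
sqrt(x(208) + 37838) = sqrt((58 - 1*208) + 37838) = sqrt((58 - 208) + 37838) = sqrt(-150 + 37838) = sqrt(37688) = 2*sqrt(9422)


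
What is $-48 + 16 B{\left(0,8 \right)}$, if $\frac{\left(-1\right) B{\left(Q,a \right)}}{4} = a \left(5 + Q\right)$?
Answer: $-2608$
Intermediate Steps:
$B{\left(Q,a \right)} = - 4 a \left(5 + Q\right)$
$-48 + 16 B{\left(0,8 \right)} = -48 + 16 \left(\left(-4\right) 8 \left(5 + 0\right)\right) = -48 + 16 \left(\left(-4\right) 8 \cdot 5\right) = -48 + 16 \left(-160\right) = -48 - 2560 = -2608$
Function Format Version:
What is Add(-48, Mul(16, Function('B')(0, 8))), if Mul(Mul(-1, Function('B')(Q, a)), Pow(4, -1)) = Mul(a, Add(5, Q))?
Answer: -2608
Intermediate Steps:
Function('B')(Q, a) = Mul(-4, a, Add(5, Q)) (Function('B')(Q, a) = Mul(-4, Mul(a, Add(5, Q))) = Mul(-4, a, Add(5, Q)))
Add(-48, Mul(16, Function('B')(0, 8))) = Add(-48, Mul(16, Mul(-4, 8, Add(5, 0)))) = Add(-48, Mul(16, Mul(-4, 8, 5))) = Add(-48, Mul(16, -160)) = Add(-48, -2560) = -2608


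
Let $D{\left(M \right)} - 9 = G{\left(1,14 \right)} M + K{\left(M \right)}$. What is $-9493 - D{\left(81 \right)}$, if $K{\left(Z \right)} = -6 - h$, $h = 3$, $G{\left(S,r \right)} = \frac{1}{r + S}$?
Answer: $- \frac{47492}{5} \approx -9498.4$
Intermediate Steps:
$G{\left(S,r \right)} = \frac{1}{S + r}$
$K{\left(Z \right)} = -9$ ($K{\left(Z \right)} = -6 - 3 = -9$)
$D{\left(M \right)} = \frac{M}{15}$ ($D{\left(M \right)} = 9 + \left(\frac{M}{1 + 14} - 9\right) = 9 + \left(\frac{M}{15} - 9\right) = 9 + \left(-9 + \frac{M}{15}\right) = \frac{M}{15}$)
$-9493 - D{\left(81 \right)} = -9493 - \frac{1}{15} \cdot 81 = -9493 - \frac{27}{5} = - \frac{47492}{5}$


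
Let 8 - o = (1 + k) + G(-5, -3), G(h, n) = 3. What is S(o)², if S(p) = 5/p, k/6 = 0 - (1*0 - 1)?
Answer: 25/4 ≈ 6.2500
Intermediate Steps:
k = 6 (k = 6*(0 - (1*0 - 1)) = 6*(0 - (0 - 1)) = 6*(0 - 1*(-1)) = 6*(0 + 1) = 6*1 = 6)
o = -2 (o = 8 - ((1 + 6) + 3) = 8 - (7 + 3) = 8 - 1*10 = 8 - 10 = -2)
S(o)² = (5/(-2))² = (5*(-½))² = (-5/2)² = 25/4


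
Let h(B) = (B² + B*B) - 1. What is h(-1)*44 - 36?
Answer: 8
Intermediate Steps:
h(B) = -1 + 2*B² (h(B) = (B² + B²) - 1 = 2*B² - 1 = -1 + 2*B²)
h(-1)*44 - 36 = (-1 + 2*(-1)²)*44 - 36 = (-1 + 2*1)*44 - 36 = (-1 + 2)*44 - 36 = 1*44 - 36 = 44 - 36 = 8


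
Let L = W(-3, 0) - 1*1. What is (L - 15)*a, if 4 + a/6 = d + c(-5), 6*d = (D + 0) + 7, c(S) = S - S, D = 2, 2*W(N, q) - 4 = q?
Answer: 210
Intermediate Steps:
W(N, q) = 2 + q/2
c(S) = 0
L = 1 (L = (2 + (½)*0) - 1*1 = (2 + 0) - 1 = 2 - 1 = 1)
d = 3/2 (d = ((2 + 0) + 7)/6 = (2 + 7)/6 = (⅙)*9 = 3/2 ≈ 1.5000)
a = -15 (a = -24 + 6*(3/2 + 0) = -24 + 6*(3/2) = -24 + 9 = -15)
(L - 15)*a = (1 - 15)*(-15) = -14*(-15) = 210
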